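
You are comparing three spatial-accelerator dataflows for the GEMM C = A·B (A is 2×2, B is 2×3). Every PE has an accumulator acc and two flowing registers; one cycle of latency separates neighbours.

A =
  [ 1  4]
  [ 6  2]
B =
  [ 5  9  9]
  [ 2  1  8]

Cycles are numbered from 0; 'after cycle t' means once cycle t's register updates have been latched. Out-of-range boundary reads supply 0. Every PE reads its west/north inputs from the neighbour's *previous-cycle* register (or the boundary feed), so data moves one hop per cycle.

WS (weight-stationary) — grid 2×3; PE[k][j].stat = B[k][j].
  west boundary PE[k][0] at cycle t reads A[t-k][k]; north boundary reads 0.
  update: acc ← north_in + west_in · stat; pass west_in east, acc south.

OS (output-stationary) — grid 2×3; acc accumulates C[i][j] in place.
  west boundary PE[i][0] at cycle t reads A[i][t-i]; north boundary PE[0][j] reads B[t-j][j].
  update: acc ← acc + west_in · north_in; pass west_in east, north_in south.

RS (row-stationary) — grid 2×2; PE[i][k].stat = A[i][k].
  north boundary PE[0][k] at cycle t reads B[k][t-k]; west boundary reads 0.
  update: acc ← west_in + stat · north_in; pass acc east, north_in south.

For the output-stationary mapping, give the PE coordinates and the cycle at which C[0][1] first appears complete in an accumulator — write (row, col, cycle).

Under OS, C[0][1] lands at PE[0][1]:
  @0  [0,1]  acc 0  |  →0  ↓0
  @1  [0,1]  acc 9  |  →1  ↓9
  @2  [0,1]  acc 13  |  →4  ↓1

(row, col, cycle) = (0, 1, 2)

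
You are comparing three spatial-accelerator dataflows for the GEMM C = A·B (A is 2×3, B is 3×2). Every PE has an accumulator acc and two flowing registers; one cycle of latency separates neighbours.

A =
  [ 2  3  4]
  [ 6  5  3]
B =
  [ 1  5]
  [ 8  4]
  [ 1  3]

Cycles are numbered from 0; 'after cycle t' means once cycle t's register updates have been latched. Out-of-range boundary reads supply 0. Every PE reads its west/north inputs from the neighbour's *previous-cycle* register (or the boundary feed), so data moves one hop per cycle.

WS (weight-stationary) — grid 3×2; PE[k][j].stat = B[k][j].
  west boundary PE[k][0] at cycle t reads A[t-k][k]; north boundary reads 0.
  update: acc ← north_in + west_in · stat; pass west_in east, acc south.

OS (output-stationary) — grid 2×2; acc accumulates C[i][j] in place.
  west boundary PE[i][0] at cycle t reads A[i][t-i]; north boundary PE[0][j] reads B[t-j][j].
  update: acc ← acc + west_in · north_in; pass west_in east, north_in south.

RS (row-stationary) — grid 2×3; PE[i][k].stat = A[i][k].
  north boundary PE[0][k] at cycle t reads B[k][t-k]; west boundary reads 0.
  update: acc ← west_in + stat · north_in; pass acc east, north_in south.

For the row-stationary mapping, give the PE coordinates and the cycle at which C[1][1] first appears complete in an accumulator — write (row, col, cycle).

(row, col, cycle) = (1, 2, 4)

RS: C[1][1] accumulates in PE[1][2]:
  [0] (1,2) acc=0 (h:0 v:0)
  [1] (1,2) acc=0 (h:0 v:0)
  [2] (1,2) acc=0 (h:0 v:0)
  [3] (1,2) acc=49 (h:49 v:1)
  [4] (1,2) acc=59 (h:59 v:3)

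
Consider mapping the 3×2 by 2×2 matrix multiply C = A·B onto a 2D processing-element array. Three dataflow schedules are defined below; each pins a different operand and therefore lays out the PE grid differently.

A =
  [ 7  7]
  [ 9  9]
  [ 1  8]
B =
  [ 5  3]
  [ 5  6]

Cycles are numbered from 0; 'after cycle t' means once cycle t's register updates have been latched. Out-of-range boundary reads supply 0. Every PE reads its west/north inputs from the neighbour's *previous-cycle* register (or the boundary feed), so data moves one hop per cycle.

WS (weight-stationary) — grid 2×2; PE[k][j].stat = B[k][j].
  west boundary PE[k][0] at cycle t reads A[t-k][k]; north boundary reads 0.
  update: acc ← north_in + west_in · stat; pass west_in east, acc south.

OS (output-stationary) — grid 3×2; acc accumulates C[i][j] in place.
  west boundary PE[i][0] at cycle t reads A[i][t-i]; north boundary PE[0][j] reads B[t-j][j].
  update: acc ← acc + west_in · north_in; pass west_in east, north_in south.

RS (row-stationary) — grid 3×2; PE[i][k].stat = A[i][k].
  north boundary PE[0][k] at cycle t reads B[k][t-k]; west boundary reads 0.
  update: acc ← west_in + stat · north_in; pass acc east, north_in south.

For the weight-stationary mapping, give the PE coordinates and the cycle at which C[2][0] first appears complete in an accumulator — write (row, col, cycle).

(row, col, cycle) = (1, 0, 3)

WS: C[2][0] accumulates in PE[1][0]:
  after 0 — PE[1][0] acc=0, pass-E 0, pass-S 0
  after 1 — PE[1][0] acc=70, pass-E 7, pass-S 70
  after 2 — PE[1][0] acc=90, pass-E 9, pass-S 90
  after 3 — PE[1][0] acc=45, pass-E 8, pass-S 45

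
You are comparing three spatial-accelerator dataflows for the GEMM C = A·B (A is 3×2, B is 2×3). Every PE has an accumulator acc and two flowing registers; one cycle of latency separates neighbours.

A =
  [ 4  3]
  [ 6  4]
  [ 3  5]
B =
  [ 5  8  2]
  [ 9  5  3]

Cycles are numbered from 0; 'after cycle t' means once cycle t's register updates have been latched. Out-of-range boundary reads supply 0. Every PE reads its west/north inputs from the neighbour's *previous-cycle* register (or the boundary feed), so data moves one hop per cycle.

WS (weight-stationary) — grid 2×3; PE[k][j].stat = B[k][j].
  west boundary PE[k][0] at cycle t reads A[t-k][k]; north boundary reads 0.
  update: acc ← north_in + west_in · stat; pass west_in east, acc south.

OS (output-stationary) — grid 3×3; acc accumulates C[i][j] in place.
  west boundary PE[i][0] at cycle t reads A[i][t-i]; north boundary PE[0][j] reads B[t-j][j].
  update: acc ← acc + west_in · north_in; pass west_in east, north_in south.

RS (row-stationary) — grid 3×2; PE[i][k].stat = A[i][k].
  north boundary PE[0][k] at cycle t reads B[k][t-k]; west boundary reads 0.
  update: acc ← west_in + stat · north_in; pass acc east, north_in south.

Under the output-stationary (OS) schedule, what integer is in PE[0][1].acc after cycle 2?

PE[0][1].acc = 47

OS (3×3). Following PE[0][1] plus its west/north inputs:
  after 0 — PE[0][0] acc=20, pass-E 4, pass-S 5
  after 0 — PE[0][1] acc=0, pass-E 0, pass-S 0
  after 1 — PE[0][0] acc=47, pass-E 3, pass-S 9
  after 1 — PE[0][1] acc=32, pass-E 4, pass-S 8
  after 2 — PE[0][0] acc=47, pass-E 0, pass-S 0
  after 2 — PE[0][1] acc=47, pass-E 3, pass-S 5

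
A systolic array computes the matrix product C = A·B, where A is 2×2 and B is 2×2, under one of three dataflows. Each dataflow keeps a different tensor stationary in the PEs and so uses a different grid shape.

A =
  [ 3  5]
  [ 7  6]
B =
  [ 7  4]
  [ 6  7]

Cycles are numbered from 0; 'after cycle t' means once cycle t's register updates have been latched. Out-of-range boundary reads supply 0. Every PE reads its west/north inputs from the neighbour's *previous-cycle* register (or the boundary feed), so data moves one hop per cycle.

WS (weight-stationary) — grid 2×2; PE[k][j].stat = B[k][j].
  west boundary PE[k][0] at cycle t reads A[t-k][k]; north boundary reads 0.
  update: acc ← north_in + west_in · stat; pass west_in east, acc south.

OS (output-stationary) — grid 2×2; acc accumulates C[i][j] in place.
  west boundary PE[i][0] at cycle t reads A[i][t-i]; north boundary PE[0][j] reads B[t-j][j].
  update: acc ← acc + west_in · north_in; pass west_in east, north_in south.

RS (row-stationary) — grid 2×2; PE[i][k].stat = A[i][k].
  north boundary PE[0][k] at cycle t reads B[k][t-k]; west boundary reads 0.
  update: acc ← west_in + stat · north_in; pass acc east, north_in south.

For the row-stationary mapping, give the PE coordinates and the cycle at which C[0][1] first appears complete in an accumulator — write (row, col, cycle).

(row, col, cycle) = (0, 1, 2)

RS: C[0][1] accumulates in PE[0][1]:
  0: (0,1).acc=0  regs=<0,0>
  1: (0,1).acc=51  regs=<51,6>
  2: (0,1).acc=47  regs=<47,7>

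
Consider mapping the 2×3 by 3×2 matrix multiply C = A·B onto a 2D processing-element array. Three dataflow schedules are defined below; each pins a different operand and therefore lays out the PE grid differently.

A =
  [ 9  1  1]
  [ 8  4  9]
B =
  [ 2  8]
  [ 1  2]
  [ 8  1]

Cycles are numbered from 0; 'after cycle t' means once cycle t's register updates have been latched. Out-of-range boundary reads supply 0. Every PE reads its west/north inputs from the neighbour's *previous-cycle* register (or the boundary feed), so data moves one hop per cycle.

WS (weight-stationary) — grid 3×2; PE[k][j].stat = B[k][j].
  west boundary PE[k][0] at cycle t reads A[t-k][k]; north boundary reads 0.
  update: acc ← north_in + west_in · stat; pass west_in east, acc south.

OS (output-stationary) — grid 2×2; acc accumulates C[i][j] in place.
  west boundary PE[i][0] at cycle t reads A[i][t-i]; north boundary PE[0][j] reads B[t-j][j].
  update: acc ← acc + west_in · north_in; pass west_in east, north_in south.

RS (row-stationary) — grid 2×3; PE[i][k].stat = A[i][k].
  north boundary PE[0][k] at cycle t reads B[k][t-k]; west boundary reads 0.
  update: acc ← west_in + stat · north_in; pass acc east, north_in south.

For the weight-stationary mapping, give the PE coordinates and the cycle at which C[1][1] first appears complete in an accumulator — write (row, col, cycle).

(row, col, cycle) = (2, 1, 4)

Under WS, C[1][1] lands at PE[2][1]:
  cycle 0: PE[2][1] → acc 0, east 0, south 0
  cycle 1: PE[2][1] → acc 0, east 0, south 0
  cycle 2: PE[2][1] → acc 0, east 0, south 0
  cycle 3: PE[2][1] → acc 75, east 1, south 75
  cycle 4: PE[2][1] → acc 81, east 9, south 81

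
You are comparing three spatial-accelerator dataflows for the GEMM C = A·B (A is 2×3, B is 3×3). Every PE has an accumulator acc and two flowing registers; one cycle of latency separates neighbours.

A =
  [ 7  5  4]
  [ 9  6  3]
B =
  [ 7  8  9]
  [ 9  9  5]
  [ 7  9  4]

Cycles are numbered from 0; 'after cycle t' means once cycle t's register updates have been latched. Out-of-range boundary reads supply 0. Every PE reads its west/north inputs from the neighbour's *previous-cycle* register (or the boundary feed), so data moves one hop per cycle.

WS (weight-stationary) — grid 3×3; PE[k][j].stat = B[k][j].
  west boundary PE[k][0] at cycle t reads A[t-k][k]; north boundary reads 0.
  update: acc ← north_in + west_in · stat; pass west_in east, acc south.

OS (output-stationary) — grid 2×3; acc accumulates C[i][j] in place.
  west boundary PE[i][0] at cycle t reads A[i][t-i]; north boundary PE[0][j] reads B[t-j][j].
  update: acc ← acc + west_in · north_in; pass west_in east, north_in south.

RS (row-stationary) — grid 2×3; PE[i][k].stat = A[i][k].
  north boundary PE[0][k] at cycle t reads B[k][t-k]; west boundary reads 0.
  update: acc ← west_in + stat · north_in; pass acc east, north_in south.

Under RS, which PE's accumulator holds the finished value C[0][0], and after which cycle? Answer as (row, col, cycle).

RS: C[0][0] accumulates in PE[0][2]:
  t=0 PE[0][2]: acc=0 h=0 v=0
  t=1 PE[0][2]: acc=0 h=0 v=0
  t=2 PE[0][2]: acc=122 h=122 v=7

(row, col, cycle) = (0, 2, 2)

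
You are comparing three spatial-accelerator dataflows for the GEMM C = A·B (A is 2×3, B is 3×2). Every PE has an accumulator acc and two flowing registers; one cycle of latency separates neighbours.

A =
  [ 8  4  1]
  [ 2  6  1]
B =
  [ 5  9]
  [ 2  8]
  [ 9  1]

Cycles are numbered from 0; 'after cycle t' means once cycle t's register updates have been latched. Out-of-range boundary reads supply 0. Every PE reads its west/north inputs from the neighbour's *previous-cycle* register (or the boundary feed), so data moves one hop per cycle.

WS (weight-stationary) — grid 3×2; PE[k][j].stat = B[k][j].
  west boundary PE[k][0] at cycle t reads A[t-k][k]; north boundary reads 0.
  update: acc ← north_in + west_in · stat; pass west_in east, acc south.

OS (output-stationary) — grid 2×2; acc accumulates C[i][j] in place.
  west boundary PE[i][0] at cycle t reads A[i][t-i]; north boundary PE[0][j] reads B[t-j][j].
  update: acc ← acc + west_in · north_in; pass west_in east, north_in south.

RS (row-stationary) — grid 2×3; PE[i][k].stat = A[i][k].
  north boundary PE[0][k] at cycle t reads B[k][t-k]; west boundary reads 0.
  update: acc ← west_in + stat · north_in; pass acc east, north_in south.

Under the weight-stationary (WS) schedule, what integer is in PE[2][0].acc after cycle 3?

WS 3×2: PE[2][0] cycle-by-cycle (with neighbour feeds):
  [0] (1,0) acc=0 (h:0 v:0)
  [0] (2,0) acc=0 (h:0 v:0)
  [1] (1,0) acc=48 (h:4 v:48)
  [1] (2,0) acc=0 (h:0 v:0)
  [2] (1,0) acc=22 (h:6 v:22)
  [2] (2,0) acc=57 (h:1 v:57)
  [3] (1,0) acc=0 (h:0 v:0)
  [3] (2,0) acc=31 (h:1 v:31)

PE[2][0].acc = 31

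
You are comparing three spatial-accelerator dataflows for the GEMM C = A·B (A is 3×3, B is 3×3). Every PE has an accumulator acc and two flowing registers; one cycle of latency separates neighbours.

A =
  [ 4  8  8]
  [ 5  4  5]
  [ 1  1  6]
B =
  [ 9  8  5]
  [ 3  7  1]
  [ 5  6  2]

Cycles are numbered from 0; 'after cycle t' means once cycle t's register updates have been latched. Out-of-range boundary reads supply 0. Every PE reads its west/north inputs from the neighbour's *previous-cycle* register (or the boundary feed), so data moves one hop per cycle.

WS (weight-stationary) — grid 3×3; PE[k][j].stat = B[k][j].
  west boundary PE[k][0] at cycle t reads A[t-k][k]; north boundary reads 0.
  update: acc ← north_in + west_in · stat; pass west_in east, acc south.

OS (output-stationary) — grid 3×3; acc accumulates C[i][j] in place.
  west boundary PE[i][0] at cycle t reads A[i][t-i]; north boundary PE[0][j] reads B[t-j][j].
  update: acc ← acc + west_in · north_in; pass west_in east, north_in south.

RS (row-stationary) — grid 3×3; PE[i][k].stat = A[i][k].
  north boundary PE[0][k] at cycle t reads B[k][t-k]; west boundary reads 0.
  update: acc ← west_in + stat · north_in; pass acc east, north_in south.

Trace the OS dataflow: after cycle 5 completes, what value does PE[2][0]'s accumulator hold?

PE[2][0].acc = 42

OS 3×3: PE[2][0] cycle-by-cycle (with neighbour feeds):
  cycle 0: PE[1][0] → acc 0, east 0, south 0
  cycle 0: PE[2][0] → acc 0, east 0, south 0
  cycle 1: PE[1][0] → acc 45, east 5, south 9
  cycle 1: PE[2][0] → acc 0, east 0, south 0
  cycle 2: PE[1][0] → acc 57, east 4, south 3
  cycle 2: PE[2][0] → acc 9, east 1, south 9
  cycle 3: PE[1][0] → acc 82, east 5, south 5
  cycle 3: PE[2][0] → acc 12, east 1, south 3
  cycle 4: PE[1][0] → acc 82, east 0, south 0
  cycle 4: PE[2][0] → acc 42, east 6, south 5
  cycle 5: PE[1][0] → acc 82, east 0, south 0
  cycle 5: PE[2][0] → acc 42, east 0, south 0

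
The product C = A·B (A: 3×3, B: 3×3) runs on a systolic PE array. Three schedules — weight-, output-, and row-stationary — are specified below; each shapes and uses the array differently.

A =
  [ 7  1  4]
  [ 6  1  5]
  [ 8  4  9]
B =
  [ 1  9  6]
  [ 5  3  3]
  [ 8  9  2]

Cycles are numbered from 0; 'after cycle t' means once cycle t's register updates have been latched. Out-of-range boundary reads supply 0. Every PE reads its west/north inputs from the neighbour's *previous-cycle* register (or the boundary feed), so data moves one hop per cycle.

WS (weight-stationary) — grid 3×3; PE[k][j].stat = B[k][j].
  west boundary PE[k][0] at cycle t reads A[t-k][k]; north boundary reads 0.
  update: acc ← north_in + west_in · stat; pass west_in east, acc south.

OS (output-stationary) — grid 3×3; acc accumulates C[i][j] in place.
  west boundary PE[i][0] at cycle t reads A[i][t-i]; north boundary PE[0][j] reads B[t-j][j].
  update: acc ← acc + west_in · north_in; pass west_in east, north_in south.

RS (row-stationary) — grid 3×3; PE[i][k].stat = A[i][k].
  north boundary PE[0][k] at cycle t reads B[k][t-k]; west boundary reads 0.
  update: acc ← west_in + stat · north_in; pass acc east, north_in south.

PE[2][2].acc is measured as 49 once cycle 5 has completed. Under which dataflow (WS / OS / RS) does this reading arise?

— WS: 3×3; PE[2][2] trace:
  step 0 · PE2,2: acc=0; fwd→0 fwd↓0
  step 1 · PE2,2: acc=0; fwd→0 fwd↓0
  step 2 · PE2,2: acc=0; fwd→0 fwd↓0
  step 3 · PE2,2: acc=0; fwd→0 fwd↓0
  step 4 · PE2,2: acc=53; fwd→4 fwd↓53
  step 5 · PE2,2: acc=49; fwd→5 fwd↓49
— OS: 3×3; PE[2][2] trace:
  step 0 · PE2,2: acc=0; fwd→0 fwd↓0
  step 1 · PE2,2: acc=0; fwd→0 fwd↓0
  step 2 · PE2,2: acc=0; fwd→0 fwd↓0
  step 3 · PE2,2: acc=0; fwd→0 fwd↓0
  step 4 · PE2,2: acc=48; fwd→8 fwd↓6
  step 5 · PE2,2: acc=60; fwd→4 fwd↓3
— RS: 3×3; PE[2][2] trace:
  step 0 · PE2,2: acc=0; fwd→0 fwd↓0
  step 1 · PE2,2: acc=0; fwd→0 fwd↓0
  step 2 · PE2,2: acc=0; fwd→0 fwd↓0
  step 3 · PE2,2: acc=0; fwd→0 fwd↓0
  step 4 · PE2,2: acc=100; fwd→100 fwd↓8
  step 5 · PE2,2: acc=165; fwd→165 fwd↓9

dataflow = WS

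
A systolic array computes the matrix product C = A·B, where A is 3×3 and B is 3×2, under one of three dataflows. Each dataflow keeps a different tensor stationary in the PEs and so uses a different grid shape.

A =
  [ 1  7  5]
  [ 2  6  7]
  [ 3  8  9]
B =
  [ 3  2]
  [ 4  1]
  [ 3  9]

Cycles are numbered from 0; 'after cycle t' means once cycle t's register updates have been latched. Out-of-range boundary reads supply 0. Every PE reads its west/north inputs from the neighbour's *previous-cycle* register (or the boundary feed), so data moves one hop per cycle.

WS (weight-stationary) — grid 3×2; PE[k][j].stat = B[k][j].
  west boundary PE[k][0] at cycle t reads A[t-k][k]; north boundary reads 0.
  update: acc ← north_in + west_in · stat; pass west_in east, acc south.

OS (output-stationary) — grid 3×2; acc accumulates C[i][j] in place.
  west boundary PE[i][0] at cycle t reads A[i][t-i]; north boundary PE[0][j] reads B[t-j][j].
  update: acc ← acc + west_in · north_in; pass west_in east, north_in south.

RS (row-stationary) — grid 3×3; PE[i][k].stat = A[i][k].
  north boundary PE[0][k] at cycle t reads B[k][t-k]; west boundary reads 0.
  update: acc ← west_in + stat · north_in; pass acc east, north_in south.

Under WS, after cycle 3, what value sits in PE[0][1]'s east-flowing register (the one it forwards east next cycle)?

register = 3

WS on a 3×2 grid — tracing PE[0][1] and its feeders:
  c0 r0c0: 3 / 1 / 3
  c0 r0c1: 0 / 0 / 0
  c1 r0c0: 6 / 2 / 6
  c1 r0c1: 2 / 1 / 2
  c2 r0c0: 9 / 3 / 9
  c2 r0c1: 4 / 2 / 4
  c3 r0c0: 0 / 0 / 0
  c3 r0c1: 6 / 3 / 6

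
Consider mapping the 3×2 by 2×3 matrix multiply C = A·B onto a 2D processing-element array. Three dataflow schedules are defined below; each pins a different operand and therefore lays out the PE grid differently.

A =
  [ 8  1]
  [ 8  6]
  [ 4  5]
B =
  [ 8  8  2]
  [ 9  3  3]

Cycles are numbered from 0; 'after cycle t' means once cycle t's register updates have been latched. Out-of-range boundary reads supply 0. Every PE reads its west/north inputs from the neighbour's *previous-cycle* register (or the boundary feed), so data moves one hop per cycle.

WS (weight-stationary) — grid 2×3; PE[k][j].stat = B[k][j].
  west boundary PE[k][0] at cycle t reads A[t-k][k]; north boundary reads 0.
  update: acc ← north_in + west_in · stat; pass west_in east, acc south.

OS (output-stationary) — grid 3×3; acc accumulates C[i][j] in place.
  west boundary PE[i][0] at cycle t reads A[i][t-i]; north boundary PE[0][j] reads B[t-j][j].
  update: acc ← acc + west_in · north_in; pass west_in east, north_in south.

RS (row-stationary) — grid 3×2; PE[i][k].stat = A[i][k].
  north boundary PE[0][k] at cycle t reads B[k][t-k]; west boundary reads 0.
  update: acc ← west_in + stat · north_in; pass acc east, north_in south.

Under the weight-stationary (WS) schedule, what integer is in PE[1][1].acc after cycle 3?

PE[1][1].acc = 82

Tracing WS — 2×3 array, target PE[1][1]:
  t=0 PE[0][1]: acc=0 h=0 v=0
  t=0 PE[1][0]: acc=0 h=0 v=0
  t=0 PE[1][1]: acc=0 h=0 v=0
  t=1 PE[0][1]: acc=64 h=8 v=64
  t=1 PE[1][0]: acc=73 h=1 v=73
  t=1 PE[1][1]: acc=0 h=0 v=0
  t=2 PE[0][1]: acc=64 h=8 v=64
  t=2 PE[1][0]: acc=118 h=6 v=118
  t=2 PE[1][1]: acc=67 h=1 v=67
  t=3 PE[0][1]: acc=32 h=4 v=32
  t=3 PE[1][0]: acc=77 h=5 v=77
  t=3 PE[1][1]: acc=82 h=6 v=82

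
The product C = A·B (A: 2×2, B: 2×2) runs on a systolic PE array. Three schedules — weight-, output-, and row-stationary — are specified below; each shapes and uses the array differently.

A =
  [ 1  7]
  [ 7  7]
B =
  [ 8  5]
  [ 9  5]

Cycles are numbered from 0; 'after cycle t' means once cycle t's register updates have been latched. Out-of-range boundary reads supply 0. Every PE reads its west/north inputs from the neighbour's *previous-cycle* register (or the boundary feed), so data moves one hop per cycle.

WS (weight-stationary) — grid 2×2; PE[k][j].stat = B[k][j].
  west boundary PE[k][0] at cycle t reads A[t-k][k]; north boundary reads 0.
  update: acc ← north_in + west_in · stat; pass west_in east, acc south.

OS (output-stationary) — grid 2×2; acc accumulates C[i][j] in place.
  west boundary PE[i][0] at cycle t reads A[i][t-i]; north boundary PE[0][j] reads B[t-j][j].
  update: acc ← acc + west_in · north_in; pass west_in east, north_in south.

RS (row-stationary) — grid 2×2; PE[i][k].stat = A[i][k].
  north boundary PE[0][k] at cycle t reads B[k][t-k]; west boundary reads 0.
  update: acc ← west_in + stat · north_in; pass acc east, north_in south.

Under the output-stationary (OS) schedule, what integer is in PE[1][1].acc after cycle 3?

Tracing OS — 2×2 array, target PE[1][1]:
  t=0 PE[0][1]: acc=0 h=0 v=0
  t=0 PE[1][0]: acc=0 h=0 v=0
  t=0 PE[1][1]: acc=0 h=0 v=0
  t=1 PE[0][1]: acc=5 h=1 v=5
  t=1 PE[1][0]: acc=56 h=7 v=8
  t=1 PE[1][1]: acc=0 h=0 v=0
  t=2 PE[0][1]: acc=40 h=7 v=5
  t=2 PE[1][0]: acc=119 h=7 v=9
  t=2 PE[1][1]: acc=35 h=7 v=5
  t=3 PE[0][1]: acc=40 h=0 v=0
  t=3 PE[1][0]: acc=119 h=0 v=0
  t=3 PE[1][1]: acc=70 h=7 v=5

PE[1][1].acc = 70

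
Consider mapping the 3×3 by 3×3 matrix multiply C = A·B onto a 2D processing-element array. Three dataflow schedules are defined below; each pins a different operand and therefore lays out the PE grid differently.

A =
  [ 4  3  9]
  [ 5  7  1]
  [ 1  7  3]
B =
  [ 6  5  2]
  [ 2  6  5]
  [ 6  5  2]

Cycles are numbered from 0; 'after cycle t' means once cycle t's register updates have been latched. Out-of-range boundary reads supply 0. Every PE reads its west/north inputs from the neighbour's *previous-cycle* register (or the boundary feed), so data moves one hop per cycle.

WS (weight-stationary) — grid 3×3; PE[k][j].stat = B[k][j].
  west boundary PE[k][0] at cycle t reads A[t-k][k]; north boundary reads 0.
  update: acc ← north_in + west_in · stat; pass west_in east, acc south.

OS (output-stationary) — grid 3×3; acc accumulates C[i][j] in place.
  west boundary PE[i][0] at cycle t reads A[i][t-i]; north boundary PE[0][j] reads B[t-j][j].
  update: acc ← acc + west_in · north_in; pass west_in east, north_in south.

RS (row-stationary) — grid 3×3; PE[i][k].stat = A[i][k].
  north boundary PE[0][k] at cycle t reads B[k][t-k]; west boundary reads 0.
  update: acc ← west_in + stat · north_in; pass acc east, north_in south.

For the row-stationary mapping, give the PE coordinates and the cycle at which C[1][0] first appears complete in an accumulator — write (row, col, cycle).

RS: C[1][0] accumulates in PE[1][2]:
  0: (1,2).acc=0  regs=<0,0>
  1: (1,2).acc=0  regs=<0,0>
  2: (1,2).acc=0  regs=<0,0>
  3: (1,2).acc=50  regs=<50,6>

(row, col, cycle) = (1, 2, 3)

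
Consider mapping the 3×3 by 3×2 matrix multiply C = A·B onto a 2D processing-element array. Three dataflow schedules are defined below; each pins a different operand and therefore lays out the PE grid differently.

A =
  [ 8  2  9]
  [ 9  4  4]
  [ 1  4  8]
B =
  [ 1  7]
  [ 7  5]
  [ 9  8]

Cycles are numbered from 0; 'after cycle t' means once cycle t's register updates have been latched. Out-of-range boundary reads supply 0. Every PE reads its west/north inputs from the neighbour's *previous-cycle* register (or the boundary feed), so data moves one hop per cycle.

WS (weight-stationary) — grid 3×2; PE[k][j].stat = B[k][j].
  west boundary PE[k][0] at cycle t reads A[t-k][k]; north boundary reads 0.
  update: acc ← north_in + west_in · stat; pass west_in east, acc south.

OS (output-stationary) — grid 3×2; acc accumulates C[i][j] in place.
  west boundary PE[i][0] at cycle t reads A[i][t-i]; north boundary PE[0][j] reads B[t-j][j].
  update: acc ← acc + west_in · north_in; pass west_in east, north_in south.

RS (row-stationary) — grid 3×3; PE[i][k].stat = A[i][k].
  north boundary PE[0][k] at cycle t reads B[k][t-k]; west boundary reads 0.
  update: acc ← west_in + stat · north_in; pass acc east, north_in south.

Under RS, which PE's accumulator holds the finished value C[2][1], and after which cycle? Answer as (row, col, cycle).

(row, col, cycle) = (2, 2, 5)

RS: C[2][1] accumulates in PE[2][2]:
  c0 r2c2: 0 / 0 / 0
  c1 r2c2: 0 / 0 / 0
  c2 r2c2: 0 / 0 / 0
  c3 r2c2: 0 / 0 / 0
  c4 r2c2: 101 / 101 / 9
  c5 r2c2: 91 / 91 / 8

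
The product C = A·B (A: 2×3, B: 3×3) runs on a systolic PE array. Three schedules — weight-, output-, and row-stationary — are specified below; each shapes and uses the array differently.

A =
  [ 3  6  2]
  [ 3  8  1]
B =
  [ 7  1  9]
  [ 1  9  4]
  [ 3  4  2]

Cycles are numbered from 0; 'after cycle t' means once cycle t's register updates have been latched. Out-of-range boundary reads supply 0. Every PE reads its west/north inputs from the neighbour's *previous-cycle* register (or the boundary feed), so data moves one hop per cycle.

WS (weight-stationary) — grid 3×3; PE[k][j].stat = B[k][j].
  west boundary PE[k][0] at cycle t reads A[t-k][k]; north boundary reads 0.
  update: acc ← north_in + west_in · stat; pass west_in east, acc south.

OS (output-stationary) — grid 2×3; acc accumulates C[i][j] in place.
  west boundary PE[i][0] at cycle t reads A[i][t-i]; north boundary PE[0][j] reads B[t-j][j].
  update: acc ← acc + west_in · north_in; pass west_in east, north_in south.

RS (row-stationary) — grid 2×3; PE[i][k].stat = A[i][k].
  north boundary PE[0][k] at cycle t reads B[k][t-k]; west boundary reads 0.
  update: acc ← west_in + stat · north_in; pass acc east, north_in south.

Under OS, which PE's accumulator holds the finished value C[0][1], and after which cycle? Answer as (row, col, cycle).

Under OS, C[0][1] lands at PE[0][1]:
  [0] (0,1) acc=0 (h:0 v:0)
  [1] (0,1) acc=3 (h:3 v:1)
  [2] (0,1) acc=57 (h:6 v:9)
  [3] (0,1) acc=65 (h:2 v:4)

(row, col, cycle) = (0, 1, 3)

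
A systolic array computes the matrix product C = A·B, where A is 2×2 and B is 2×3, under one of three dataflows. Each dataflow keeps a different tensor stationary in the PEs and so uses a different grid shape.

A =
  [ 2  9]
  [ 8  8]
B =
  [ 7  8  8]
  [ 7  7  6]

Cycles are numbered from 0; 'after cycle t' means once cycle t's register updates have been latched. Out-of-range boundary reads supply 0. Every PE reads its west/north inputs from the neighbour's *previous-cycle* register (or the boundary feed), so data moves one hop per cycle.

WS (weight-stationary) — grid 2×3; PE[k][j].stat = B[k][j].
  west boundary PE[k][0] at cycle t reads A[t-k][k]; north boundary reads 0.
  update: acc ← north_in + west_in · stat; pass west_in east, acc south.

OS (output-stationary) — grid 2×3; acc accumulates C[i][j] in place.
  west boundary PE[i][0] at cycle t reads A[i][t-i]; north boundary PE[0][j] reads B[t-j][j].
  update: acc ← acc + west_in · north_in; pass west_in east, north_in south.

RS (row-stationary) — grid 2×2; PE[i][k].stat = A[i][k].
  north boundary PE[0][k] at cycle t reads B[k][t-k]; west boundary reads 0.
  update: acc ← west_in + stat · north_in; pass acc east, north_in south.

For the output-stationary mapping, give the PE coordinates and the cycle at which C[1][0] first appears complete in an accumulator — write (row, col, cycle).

Under OS, C[1][0] lands at PE[1][0]:
  c0 r1c0: 0 / 0 / 0
  c1 r1c0: 56 / 8 / 7
  c2 r1c0: 112 / 8 / 7

(row, col, cycle) = (1, 0, 2)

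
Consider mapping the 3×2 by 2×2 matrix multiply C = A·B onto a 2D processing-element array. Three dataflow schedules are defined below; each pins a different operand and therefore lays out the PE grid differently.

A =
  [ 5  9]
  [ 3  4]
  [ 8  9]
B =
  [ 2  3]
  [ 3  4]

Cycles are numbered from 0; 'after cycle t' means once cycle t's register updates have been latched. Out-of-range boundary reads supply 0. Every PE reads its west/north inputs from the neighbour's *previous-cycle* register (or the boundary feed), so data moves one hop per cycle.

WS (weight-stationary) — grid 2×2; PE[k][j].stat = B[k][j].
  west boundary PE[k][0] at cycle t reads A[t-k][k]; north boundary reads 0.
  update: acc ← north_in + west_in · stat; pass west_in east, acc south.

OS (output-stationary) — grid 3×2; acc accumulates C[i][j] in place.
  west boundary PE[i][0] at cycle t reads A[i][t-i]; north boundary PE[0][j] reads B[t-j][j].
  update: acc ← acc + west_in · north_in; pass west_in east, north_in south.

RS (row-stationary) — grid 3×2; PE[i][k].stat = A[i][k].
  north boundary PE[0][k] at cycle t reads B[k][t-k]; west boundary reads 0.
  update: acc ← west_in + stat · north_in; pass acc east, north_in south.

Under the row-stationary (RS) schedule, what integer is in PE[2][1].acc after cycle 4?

PE[2][1].acc = 60

RS 3×2: PE[2][1] cycle-by-cycle (with neighbour feeds):
  c0 r1c1: 0 / 0 / 0
  c0 r2c0: 0 / 0 / 0
  c0 r2c1: 0 / 0 / 0
  c1 r1c1: 0 / 0 / 0
  c1 r2c0: 0 / 0 / 0
  c1 r2c1: 0 / 0 / 0
  c2 r1c1: 18 / 18 / 3
  c2 r2c0: 16 / 16 / 2
  c2 r2c1: 0 / 0 / 0
  c3 r1c1: 25 / 25 / 4
  c3 r2c0: 24 / 24 / 3
  c3 r2c1: 43 / 43 / 3
  c4 r1c1: 0 / 0 / 0
  c4 r2c0: 0 / 0 / 0
  c4 r2c1: 60 / 60 / 4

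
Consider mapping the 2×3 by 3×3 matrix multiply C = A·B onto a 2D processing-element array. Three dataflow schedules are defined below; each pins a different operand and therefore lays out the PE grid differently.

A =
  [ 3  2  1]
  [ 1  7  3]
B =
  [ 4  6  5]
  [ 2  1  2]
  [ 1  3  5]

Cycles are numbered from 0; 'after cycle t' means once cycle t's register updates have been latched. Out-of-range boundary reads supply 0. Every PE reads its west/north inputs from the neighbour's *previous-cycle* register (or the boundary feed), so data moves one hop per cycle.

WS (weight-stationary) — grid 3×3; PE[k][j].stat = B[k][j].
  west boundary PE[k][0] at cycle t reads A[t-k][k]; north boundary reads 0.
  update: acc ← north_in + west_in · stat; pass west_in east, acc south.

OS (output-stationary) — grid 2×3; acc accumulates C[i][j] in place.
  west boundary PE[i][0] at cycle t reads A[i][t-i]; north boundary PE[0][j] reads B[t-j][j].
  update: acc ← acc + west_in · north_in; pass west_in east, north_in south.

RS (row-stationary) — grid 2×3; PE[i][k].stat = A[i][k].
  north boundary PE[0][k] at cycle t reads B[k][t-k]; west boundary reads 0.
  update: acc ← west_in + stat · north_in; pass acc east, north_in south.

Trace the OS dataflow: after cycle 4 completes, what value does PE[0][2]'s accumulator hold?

OS (2×3). Following PE[0][2] plus its west/north inputs:
  0: (0,1).acc=0  regs=<0,0>
  0: (0,2).acc=0  regs=<0,0>
  1: (0,1).acc=18  regs=<3,6>
  1: (0,2).acc=0  regs=<0,0>
  2: (0,1).acc=20  regs=<2,1>
  2: (0,2).acc=15  regs=<3,5>
  3: (0,1).acc=23  regs=<1,3>
  3: (0,2).acc=19  regs=<2,2>
  4: (0,1).acc=23  regs=<0,0>
  4: (0,2).acc=24  regs=<1,5>

PE[0][2].acc = 24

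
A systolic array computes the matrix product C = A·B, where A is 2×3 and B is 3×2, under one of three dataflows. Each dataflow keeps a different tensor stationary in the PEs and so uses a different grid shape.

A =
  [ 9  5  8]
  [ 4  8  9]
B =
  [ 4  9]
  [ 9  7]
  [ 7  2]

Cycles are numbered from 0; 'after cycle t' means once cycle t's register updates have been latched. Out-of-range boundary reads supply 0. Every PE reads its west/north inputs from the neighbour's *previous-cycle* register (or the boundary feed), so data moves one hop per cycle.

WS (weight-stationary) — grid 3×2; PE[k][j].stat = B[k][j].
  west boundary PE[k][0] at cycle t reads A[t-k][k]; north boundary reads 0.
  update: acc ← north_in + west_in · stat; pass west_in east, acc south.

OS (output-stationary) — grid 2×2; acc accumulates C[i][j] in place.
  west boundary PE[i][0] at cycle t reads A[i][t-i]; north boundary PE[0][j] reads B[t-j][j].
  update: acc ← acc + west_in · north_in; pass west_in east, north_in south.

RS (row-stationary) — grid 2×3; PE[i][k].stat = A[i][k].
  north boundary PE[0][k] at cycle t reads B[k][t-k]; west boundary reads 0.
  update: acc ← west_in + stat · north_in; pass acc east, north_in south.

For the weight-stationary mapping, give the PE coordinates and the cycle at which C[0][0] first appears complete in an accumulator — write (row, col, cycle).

(row, col, cycle) = (2, 0, 2)

WS — PE[2][0] is where C[0][0] collects:
  c0 r2c0: 0 / 0 / 0
  c1 r2c0: 0 / 0 / 0
  c2 r2c0: 137 / 8 / 137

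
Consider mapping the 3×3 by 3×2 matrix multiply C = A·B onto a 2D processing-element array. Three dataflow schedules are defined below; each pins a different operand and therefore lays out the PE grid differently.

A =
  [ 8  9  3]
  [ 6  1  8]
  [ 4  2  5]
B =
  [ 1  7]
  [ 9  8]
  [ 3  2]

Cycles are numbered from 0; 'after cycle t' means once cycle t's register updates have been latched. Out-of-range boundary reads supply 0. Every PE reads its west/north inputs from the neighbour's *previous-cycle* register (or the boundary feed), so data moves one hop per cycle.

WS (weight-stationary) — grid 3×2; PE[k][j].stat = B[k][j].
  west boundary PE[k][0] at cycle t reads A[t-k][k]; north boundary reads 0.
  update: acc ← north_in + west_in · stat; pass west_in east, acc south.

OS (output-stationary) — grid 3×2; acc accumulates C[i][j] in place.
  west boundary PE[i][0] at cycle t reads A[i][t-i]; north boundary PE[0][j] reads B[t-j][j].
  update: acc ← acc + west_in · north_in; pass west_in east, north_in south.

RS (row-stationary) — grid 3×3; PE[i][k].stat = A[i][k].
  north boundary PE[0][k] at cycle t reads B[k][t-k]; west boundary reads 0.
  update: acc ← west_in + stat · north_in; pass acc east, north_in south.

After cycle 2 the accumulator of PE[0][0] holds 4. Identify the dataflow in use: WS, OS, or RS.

dataflow = WS

— WS: 3×2; PE[0][0] trace:
  cycle 0: PE[0][0] → acc 8, east 8, south 8
  cycle 1: PE[0][0] → acc 6, east 6, south 6
  cycle 2: PE[0][0] → acc 4, east 4, south 4
— OS: 3×2; PE[0][0] trace:
  cycle 0: PE[0][0] → acc 8, east 8, south 1
  cycle 1: PE[0][0] → acc 89, east 9, south 9
  cycle 2: PE[0][0] → acc 98, east 3, south 3
— RS: 3×3; PE[0][0] trace:
  cycle 0: PE[0][0] → acc 8, east 8, south 1
  cycle 1: PE[0][0] → acc 56, east 56, south 7
  cycle 2: PE[0][0] → acc 0, east 0, south 0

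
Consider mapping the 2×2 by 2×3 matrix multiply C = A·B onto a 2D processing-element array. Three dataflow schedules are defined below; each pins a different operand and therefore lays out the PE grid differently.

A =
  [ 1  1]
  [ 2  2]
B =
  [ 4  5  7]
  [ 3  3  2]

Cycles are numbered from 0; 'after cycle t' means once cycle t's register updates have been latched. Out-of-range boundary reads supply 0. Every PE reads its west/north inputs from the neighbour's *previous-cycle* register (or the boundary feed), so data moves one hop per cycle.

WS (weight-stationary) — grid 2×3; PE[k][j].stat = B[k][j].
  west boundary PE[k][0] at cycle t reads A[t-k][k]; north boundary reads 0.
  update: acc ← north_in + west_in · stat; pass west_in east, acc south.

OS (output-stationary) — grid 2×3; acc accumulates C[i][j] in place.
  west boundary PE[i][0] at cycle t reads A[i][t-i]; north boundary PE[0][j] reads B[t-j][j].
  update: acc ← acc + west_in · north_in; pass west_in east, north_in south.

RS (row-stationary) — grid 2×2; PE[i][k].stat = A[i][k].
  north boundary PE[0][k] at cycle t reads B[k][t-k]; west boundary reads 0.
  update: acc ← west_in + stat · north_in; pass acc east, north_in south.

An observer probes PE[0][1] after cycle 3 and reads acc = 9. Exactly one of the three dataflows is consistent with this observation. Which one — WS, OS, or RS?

— WS: 2×3; PE[0][1] trace:
  step 0 · PE0,1: acc=0; fwd→0 fwd↓0
  step 1 · PE0,1: acc=5; fwd→1 fwd↓5
  step 2 · PE0,1: acc=10; fwd→2 fwd↓10
  step 3 · PE0,1: acc=0; fwd→0 fwd↓0
— OS: 2×3; PE[0][1] trace:
  step 0 · PE0,1: acc=0; fwd→0 fwd↓0
  step 1 · PE0,1: acc=5; fwd→1 fwd↓5
  step 2 · PE0,1: acc=8; fwd→1 fwd↓3
  step 3 · PE0,1: acc=8; fwd→0 fwd↓0
— RS: 2×2; PE[0][1] trace:
  step 0 · PE0,1: acc=0; fwd→0 fwd↓0
  step 1 · PE0,1: acc=7; fwd→7 fwd↓3
  step 2 · PE0,1: acc=8; fwd→8 fwd↓3
  step 3 · PE0,1: acc=9; fwd→9 fwd↓2

dataflow = RS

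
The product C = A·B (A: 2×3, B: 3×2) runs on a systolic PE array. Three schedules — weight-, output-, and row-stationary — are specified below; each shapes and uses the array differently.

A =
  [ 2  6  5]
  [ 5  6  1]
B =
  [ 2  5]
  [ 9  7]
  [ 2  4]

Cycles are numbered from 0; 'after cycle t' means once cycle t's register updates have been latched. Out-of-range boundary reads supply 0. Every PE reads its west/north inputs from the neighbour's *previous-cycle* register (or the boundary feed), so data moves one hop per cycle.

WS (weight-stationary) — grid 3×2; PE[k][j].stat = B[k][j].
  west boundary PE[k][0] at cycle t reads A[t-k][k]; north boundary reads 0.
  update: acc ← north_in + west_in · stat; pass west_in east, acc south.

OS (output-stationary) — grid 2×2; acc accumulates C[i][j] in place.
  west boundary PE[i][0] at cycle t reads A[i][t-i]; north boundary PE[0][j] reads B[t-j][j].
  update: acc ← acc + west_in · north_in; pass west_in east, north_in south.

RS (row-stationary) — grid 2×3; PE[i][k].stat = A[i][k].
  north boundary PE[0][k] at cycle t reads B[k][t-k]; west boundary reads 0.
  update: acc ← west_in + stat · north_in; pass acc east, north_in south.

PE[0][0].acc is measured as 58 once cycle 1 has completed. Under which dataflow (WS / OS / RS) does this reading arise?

dataflow = OS

WS [3×2] PE[0][0] across cycles:
  0: (0,0).acc=4  regs=<2,4>
  1: (0,0).acc=10  regs=<5,10>
OS [2×2] PE[0][0] across cycles:
  0: (0,0).acc=4  regs=<2,2>
  1: (0,0).acc=58  regs=<6,9>
RS [2×3] PE[0][0] across cycles:
  0: (0,0).acc=4  regs=<4,2>
  1: (0,0).acc=10  regs=<10,5>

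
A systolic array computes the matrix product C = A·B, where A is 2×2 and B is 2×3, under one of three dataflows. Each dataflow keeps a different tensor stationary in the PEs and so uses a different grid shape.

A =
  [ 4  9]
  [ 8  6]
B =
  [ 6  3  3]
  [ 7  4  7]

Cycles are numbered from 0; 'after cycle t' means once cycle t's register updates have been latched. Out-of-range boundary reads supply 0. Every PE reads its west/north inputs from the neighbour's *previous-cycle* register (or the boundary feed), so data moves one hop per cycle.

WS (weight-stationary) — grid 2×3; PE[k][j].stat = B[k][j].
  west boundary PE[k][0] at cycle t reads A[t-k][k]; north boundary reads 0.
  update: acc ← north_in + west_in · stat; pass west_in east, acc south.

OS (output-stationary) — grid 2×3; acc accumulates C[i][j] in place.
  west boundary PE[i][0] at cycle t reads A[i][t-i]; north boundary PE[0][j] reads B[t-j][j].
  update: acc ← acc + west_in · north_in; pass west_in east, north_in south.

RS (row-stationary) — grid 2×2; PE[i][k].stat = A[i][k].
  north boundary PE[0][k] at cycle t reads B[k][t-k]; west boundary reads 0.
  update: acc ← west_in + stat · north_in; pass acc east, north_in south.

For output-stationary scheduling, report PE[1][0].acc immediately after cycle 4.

Tracing OS — 2×3 array, target PE[1][0]:
  @0  [0,0]  acc 24  |  →4  ↓6
  @0  [1,0]  acc 0  |  →0  ↓0
  @1  [0,0]  acc 87  |  →9  ↓7
  @1  [1,0]  acc 48  |  →8  ↓6
  @2  [0,0]  acc 87  |  →0  ↓0
  @2  [1,0]  acc 90  |  →6  ↓7
  @3  [0,0]  acc 87  |  →0  ↓0
  @3  [1,0]  acc 90  |  →0  ↓0
  @4  [0,0]  acc 87  |  →0  ↓0
  @4  [1,0]  acc 90  |  →0  ↓0

PE[1][0].acc = 90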